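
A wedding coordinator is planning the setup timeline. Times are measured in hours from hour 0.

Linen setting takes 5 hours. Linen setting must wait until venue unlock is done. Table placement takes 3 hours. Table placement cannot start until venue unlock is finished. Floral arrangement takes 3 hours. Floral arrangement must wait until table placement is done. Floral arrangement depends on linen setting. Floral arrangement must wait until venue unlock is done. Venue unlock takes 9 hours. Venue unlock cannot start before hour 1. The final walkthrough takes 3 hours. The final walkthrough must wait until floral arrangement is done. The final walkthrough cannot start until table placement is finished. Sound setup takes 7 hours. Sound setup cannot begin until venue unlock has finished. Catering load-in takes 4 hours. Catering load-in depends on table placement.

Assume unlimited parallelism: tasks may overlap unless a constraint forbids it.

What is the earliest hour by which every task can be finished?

21

After its own release at hour 1, venue unlock can start at hour 1 and finishes at hour 10.
Sound setup cannot begin until venue unlock (finishes hour 10). It runs from hour 10 to 10 + 7 = hour 17.
After venue unlock (finishes hour 10), linen setting can start at hour 10 and finishes at hour 15.
Table placement waits on venue unlock (finishes hour 10), so it starts at hour 10 and finishes at 10 + 3 = hour 13.
Catering load-in waits on table placement (finishes hour 13), so it starts at hour 13 and finishes at 13 + 4 = hour 17.
For floral arrangement: table placement (finishes hour 13); linen setting (finishes hour 15); venue unlock (finishes hour 10). Taking the maximum gives a start of hour 15, and it finishes at 15 + 3 = hour 18.
The final walkthrough needs all of floral arrangement (finishes hour 18); table placement (finishes hour 13). That puts its earliest start at hour 18; it finishes at 18 + 3 = hour 21.
All tasks are finished once the last one completes. Finish times: Venue unlock at 10, Table placement at 13, Linen setting at 15, Floral arrangement at 18, Sound setup at 17, Catering load-in at 17, The final walkthrough at 21. The latest is hour 21.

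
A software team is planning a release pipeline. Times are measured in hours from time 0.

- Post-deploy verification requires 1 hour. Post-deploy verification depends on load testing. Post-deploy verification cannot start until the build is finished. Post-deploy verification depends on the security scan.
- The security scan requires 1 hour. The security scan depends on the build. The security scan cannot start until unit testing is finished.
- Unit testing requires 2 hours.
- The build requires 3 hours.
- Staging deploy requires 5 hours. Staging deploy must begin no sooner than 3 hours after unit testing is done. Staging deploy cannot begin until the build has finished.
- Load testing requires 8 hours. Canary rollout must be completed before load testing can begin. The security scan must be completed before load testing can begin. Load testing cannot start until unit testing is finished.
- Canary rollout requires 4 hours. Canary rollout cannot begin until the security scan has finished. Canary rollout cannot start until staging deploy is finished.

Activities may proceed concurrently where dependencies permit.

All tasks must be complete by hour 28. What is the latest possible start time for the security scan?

14

Post-deploy verification has no dependents, so it just needs to finish by hour 28. Starting by 28 − 1 = hour 27 achieves that.
Load testing has to be done before post-deploy verification (must start by hour 27). That means finishing by hour 27, i.e. starting by 27 − 8 = hour 19.
Canary rollout must finish before load testing (must start by hour 19). With a 4-hour duration, canary rollout must start by 19 − 4 = hour 15.
The security scan must finish in time for canary rollout (must start by hour 15); load testing (must start by hour 19); post-deploy verification (must start by hour 27). The tightest is hour 15, so the security scan must start by 15 − 1 = hour 14.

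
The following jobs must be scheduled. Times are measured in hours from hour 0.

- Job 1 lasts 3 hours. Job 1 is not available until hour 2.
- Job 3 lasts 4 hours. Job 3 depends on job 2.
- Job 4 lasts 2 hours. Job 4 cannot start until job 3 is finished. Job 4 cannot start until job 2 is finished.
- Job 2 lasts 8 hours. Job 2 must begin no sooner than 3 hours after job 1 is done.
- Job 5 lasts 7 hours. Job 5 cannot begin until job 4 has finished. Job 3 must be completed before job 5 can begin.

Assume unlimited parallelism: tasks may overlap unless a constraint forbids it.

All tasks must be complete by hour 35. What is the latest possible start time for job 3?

Job 5 must finish by hour 35; it takes 7 hours, so it must start by 35 − 7 = hour 28.
Job 4 must finish before job 5 (must start by hour 28). With a 2-hour duration, job 4 must start by 28 − 2 = hour 26.
Job 3 must finish in time for job 4 (must start by hour 26); job 5 (must start by hour 28). The tightest is hour 26, so job 3 must start by 26 − 4 = hour 22.

22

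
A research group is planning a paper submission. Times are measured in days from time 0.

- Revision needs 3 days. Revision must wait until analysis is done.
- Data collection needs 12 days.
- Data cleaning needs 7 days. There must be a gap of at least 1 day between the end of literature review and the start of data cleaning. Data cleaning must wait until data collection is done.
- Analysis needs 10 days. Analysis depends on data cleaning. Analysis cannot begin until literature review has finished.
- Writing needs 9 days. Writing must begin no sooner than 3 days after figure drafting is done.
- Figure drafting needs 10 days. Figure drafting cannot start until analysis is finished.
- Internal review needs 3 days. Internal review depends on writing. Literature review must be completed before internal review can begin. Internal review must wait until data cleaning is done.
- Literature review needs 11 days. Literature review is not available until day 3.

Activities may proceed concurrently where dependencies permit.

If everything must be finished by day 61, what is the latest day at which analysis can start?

26

Internal review has no dependents, so it just needs to finish by day 61. Starting by 61 − 3 = day 58 achieves that.
Since internal review (must start by day 58) depends on it, writing must finish by day 58. Backing off its 9-day duration gives a latest start of day 49.
Figure drafting feeds into writing (must start by day 49, minus 3-day gap → day 46); so figure drafting must finish by day 46 and therefore start by day 36.
Revision has no dependents, so it just needs to finish by day 61. Starting by 61 − 3 = day 58 achieves that.
Analysis feeds figure drafting (must start by day 36); revision (must start by day 58). Taking the minimum, analysis must finish by day 36 and start by 36 − 10 = day 26.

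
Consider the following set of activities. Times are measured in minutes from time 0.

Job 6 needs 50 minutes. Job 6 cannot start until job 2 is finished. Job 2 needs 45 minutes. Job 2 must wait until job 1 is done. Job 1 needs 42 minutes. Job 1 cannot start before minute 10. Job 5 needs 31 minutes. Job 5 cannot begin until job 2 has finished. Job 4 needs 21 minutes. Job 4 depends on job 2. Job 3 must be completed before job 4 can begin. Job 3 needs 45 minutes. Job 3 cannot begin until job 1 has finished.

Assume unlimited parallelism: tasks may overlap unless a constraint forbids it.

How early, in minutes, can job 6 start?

Job 1 cannot begin until its own release at minute 10. It runs from minute 10 to 10 + 42 = minute 52.
Job 2 cannot begin until job 1 (finishes minute 52). It runs from minute 52 to 52 + 45 = minute 97.
Job 6 waits on job 2 (finishes minute 97), so the earliest it can start is minute 97.

97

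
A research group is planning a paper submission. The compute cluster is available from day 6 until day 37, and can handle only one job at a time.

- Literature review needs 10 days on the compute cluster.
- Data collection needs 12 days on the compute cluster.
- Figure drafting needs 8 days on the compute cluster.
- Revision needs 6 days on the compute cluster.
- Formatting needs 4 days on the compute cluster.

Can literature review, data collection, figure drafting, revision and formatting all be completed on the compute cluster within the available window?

No

The compute cluster window is 37 − 6 = 31 days.
Running back to back, the jobs need 10 + 12 + 8 + 6 + 4 = 40 days on the compute cluster.
Since 40 > 31, they cannot all fit.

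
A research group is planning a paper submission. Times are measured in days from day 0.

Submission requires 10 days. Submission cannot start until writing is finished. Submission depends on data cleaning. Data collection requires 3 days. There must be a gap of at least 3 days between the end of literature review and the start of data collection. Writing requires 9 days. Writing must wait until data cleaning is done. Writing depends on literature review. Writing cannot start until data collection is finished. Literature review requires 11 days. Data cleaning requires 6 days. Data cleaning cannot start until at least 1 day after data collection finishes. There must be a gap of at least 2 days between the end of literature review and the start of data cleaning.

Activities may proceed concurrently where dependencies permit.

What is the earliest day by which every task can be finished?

Literature review has no prerequisites, so it starts at day 0 and finishes at day 11.
Data collection cannot begin until literature review (finishes day 11, plus 3-day gap → day 14). It runs from day 14 to 14 + 3 = day 17.
Data cleaning needs all of data collection (finishes day 17, plus 1-day gap → day 18); literature review (finishes day 11, plus 2-day gap → day 13). That puts its earliest start at day 18; it finishes at 18 + 6 = day 24.
Writing cannot start until data cleaning (finishes day 24); literature review (finishes day 11); data collection (finishes day 17). The controlling bound is day 24, so writing finishes at 24 + 9 = day 33.
Submission cannot start until writing (finishes day 33); data cleaning (finishes day 24). The controlling bound is day 33, so submission finishes at 33 + 10 = day 43.
All tasks are finished once the last one completes. Finish times: Literature review at 11, Data collection at 17, Data cleaning at 24, Writing at 33, Submission at 43. The latest is day 43.

43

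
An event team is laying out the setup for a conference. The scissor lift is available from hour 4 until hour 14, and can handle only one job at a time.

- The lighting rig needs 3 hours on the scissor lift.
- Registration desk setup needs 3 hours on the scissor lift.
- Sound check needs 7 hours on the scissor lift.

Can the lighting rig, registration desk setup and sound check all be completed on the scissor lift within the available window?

The scissor lift window is 14 − 4 = 10 hours.
Running back to back, the jobs need 3 + 3 + 7 = 13 hours on the scissor lift.
Since 13 > 10, they cannot all fit.

No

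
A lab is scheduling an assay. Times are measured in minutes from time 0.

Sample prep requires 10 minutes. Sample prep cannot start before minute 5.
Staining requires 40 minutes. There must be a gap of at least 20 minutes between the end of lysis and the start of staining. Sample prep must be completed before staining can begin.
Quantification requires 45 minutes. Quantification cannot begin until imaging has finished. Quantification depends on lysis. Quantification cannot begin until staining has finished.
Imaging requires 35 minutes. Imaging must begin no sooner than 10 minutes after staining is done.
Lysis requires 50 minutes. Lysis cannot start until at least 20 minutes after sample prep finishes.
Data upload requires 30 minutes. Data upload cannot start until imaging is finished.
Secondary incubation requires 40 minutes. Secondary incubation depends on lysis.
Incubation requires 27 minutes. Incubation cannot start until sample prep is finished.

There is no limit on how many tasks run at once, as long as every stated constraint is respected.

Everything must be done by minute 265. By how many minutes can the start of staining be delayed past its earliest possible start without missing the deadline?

Sample prep waits on its own release at minute 5, so it starts at minute 5 and finishes at 5 + 10 = minute 15.
After sample prep (finishes minute 15, plus 20-minute gap → minute 35), lysis can start at minute 35 and finishes at minute 85.
Staining has to wait for lysis (finishes minute 85, plus 20-minute gap → minute 105); sample prep (finishes minute 15). The latest of these is minute 105, so staining runs minute 105 to 105 + 40 = minute 145.

Working backward from the deadline:
Nothing follows quantification; the deadline of minute 265 is its only limit. It must start by 265 − 45 = minute 220.
Data upload has no dependents, so it just needs to finish by minute 265. Starting by 265 − 30 = minute 235 achieves that.
Imaging must finish in time for quantification (must start by minute 220); data upload (must start by minute 235). The tightest is minute 220, so imaging must start by 220 − 35 = minute 185.
Staining must finish in time for imaging (must start by minute 185, minus 10-minute gap → minute 175); quantification (must start by minute 220). The tightest is minute 175, so staining must start by 175 − 40 = minute 135.
So staining can start as early as minute 105 and as late as minute 135, giving 135 − 105 = 30 minutes of slack.

30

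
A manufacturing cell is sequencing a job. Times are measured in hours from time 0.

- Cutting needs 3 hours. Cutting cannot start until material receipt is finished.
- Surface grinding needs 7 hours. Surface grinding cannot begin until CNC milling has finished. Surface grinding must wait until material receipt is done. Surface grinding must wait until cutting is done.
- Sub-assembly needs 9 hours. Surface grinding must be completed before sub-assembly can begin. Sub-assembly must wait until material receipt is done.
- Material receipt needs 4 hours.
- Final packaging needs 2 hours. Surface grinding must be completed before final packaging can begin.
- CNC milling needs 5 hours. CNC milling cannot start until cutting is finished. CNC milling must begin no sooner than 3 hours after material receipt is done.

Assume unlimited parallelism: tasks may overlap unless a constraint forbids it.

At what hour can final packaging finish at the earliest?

Material receipt can start immediately at hour 0; it finishes at hour 4.
After material receipt (finishes hour 4), cutting can start at hour 4 and finishes at hour 7.
CNC milling has to wait for cutting (finishes hour 7); material receipt (finishes hour 4, plus 3-hour gap → hour 7). The latest of these is hour 7, so CNC milling runs hour 7 to 7 + 5 = hour 12.
Surface grinding needs all of CNC milling (finishes hour 12); material receipt (finishes hour 4); cutting (finishes hour 7). That puts its earliest start at hour 12; it finishes at 12 + 7 = hour 19.
Final packaging cannot begin until surface grinding (finishes hour 19). It runs from hour 19 to 19 + 2 = hour 21.

21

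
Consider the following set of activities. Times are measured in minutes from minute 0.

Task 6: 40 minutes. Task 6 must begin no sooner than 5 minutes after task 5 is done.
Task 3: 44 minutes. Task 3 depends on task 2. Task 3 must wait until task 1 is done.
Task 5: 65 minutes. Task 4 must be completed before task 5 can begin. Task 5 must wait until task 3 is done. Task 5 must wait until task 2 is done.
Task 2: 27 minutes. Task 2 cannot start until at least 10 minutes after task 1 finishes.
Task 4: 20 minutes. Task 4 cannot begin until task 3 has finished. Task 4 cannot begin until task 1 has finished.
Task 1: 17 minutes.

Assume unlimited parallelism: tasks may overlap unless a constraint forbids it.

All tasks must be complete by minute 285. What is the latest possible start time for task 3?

111

Task 6 has no dependents, so it just needs to finish by minute 285. Starting by 285 − 40 = minute 245 achieves that.
Since task 6 (must start by minute 245, minus 5-minute gap → minute 240) depends on it, task 5 must finish by minute 240. Backing off its 65-minute duration gives a latest start of minute 175.
Task 4 has to be done before task 5 (must start by minute 175). That means finishing by minute 175, i.e. starting by 175 − 20 = minute 155.
Task 3 must finish in time for task 4 (must start by minute 155); task 5 (must start by minute 175). The tightest is minute 155, so task 3 must start by 155 − 44 = minute 111.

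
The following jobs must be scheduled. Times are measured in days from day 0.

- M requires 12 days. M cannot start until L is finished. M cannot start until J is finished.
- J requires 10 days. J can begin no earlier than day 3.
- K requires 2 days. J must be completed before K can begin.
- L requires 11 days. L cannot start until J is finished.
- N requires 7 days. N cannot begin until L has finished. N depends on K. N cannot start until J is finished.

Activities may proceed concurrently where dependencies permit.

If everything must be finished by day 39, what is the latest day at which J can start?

6

N has no dependents, so it just needs to finish by day 39. Starting by 39 − 7 = day 32 achieves that.
Since N (must start by day 32) depends on it, K must finish by day 32. Backing off its 2-day duration gives a latest start of day 30.
Nothing follows M; the deadline of day 39 is its only limit. It must start by 39 − 12 = day 27.
L feeds M (must start by day 27); N (must start by day 32). Taking the minimum, L must finish by day 27 and start by 27 − 11 = day 16.
J feeds K (must start by day 30); L (must start by day 16); M (must start by day 27); N (must start by day 32). Taking the minimum, J must finish by day 16 and start by 16 − 10 = day 6.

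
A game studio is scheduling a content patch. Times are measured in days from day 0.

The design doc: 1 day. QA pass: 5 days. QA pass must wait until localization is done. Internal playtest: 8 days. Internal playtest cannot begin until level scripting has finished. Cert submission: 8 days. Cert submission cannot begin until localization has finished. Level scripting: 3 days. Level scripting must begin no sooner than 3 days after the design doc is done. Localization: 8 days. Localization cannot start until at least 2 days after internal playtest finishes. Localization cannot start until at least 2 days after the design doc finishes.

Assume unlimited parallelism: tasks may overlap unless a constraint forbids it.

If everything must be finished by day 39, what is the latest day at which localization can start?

To finish by day 39, QA pass (duration 5) must start no later than day 34.
Cert submission has no dependents, so it just needs to finish by day 39. Starting by 39 − 8 = day 31 achieves that.
Localization feeds QA pass (must start by day 34); cert submission (must start by day 31). Taking the minimum, localization must finish by day 31 and start by 31 − 8 = day 23.

23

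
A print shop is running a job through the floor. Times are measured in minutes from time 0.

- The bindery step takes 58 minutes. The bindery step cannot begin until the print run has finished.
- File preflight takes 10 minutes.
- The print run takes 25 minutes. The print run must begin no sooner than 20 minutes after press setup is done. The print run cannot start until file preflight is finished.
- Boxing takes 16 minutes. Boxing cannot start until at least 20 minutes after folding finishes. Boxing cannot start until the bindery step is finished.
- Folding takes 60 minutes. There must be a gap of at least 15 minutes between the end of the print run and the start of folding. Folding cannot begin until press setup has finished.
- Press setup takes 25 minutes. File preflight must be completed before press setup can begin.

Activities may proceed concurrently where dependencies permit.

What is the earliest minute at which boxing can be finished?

File preflight can start immediately at minute 0; it finishes at minute 10.
After file preflight (finishes minute 10), press setup can start at minute 10 and finishes at minute 35.
For the print run: press setup (finishes minute 35, plus 20-minute gap → minute 55); file preflight (finishes minute 10). Taking the maximum gives a start of minute 55, and it finishes at 55 + 25 = minute 80.
After the print run (finishes minute 80), the bindery step can start at minute 80 and finishes at minute 138.
Folding cannot start until the print run (finishes minute 80, plus 15-minute gap → minute 95); press setup (finishes minute 35). The controlling bound is minute 95, so folding finishes at 95 + 60 = minute 155.
For boxing: folding (finishes minute 155, plus 20-minute gap → minute 175); the bindery step (finishes minute 138). Taking the maximum gives a start of minute 175, and it finishes at 175 + 16 = minute 191.

191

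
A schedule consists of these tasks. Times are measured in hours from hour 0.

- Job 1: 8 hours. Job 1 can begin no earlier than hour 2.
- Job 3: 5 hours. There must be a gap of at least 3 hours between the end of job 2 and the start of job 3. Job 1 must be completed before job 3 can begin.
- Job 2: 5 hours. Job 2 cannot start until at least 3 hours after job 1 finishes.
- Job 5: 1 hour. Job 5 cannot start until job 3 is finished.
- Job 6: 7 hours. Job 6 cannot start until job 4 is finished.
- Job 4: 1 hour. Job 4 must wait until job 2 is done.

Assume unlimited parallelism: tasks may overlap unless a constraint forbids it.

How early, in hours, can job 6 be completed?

Job 1 cannot begin until its own release at hour 2. It runs from hour 2 to 2 + 8 = hour 10.
After job 1 (finishes hour 10, plus 3-hour gap → hour 13), job 2 can start at hour 13 and finishes at hour 18.
After job 2 (finishes hour 18), job 4 can start at hour 18 and finishes at hour 19.
After job 4 (finishes hour 19), job 6 can start at hour 19 and finishes at hour 26.

26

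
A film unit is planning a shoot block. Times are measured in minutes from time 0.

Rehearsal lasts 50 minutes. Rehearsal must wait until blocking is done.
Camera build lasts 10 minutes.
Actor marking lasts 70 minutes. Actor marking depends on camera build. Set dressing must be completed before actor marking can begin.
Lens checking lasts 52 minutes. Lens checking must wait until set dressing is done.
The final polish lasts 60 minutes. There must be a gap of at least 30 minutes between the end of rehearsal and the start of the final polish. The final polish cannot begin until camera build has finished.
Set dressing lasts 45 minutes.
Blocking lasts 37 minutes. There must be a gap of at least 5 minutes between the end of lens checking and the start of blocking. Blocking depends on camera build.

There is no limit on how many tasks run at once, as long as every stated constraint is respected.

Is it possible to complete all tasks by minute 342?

Yes

Camera build has no prerequisites, so it starts at minute 0 and finishes at minute 10.
Nothing blocks set dressing, so it runs from minute 0 to minute 45.
Actor marking has to wait for camera build (finishes minute 10); set dressing (finishes minute 45). The latest of these is minute 45, so actor marking runs minute 45 to 45 + 70 = minute 115.
Lens checking cannot begin until set dressing (finishes minute 45). It runs from minute 45 to 45 + 52 = minute 97.
Blocking has to wait for lens checking (finishes minute 97, plus 5-minute gap → minute 102); camera build (finishes minute 10). The latest of these is minute 102, so blocking runs minute 102 to 102 + 37 = minute 139.
Rehearsal cannot begin until blocking (finishes minute 139). It runs from minute 139 to 139 + 50 = minute 189.
The final polish cannot start until rehearsal (finishes minute 189, plus 30-minute gap → minute 219); camera build (finishes minute 10). The controlling bound is minute 219, so the final polish finishes at 219 + 60 = minute 279.
Every task is finished by minute 279, which is no later than the deadline of 342, so the schedule is feasible.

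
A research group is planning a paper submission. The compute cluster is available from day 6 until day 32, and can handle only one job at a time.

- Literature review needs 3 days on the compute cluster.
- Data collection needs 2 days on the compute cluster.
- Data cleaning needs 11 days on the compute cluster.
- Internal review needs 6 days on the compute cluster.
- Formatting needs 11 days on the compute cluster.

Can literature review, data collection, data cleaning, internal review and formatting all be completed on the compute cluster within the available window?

No

The compute cluster window is 32 − 6 = 26 days.
Running back to back, the jobs need 3 + 2 + 11 + 6 + 11 = 33 days on the compute cluster.
Since 33 > 26, they cannot all fit.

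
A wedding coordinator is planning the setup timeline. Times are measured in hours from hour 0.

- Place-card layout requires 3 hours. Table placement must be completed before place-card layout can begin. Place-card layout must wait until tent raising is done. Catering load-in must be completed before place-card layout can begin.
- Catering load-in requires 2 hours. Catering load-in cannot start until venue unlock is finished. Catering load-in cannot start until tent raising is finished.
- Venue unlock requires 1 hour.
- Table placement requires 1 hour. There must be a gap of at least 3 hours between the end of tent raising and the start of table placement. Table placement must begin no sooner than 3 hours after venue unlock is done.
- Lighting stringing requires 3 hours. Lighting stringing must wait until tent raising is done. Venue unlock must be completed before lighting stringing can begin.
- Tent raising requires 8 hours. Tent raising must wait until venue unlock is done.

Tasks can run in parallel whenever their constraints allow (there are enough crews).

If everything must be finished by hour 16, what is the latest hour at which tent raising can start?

Place-card layout has no dependents, so it just needs to finish by hour 16. Starting by 16 − 3 = hour 13 achieves that.
Table placement has to be done before place-card layout (must start by hour 13). That means finishing by hour 13, i.e. starting by 13 − 1 = hour 12.
Lighting stringing must finish by hour 16; it takes 3 hours, so it must start by 16 − 3 = hour 13.
Catering load-in has to be done before place-card layout (must start by hour 13). That means finishing by hour 13, i.e. starting by 13 − 2 = hour 11.
Tent raising feeds table placement (must start by hour 12, minus 3-hour gap → hour 9); lighting stringing (must start by hour 13); catering load-in (must start by hour 11); place-card layout (must start by hour 13). Taking the minimum, tent raising must finish by hour 9 and start by 9 − 8 = hour 1.

1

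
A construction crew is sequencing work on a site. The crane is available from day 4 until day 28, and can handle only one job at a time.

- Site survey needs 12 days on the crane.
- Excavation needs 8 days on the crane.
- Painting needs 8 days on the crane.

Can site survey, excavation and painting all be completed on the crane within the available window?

No

The crane window is 28 − 4 = 24 days.
Running back to back, the jobs need 12 + 8 + 8 = 28 days on the crane.
Since 28 > 24, they cannot all fit.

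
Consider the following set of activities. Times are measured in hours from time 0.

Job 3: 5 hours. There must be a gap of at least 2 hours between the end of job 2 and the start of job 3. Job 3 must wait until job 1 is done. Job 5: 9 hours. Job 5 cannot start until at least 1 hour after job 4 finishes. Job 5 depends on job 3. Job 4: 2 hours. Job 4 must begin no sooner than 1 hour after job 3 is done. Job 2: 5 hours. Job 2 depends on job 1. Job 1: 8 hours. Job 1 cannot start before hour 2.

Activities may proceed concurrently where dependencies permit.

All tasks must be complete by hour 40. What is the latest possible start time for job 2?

15

Nothing follows job 5; the deadline of hour 40 is its only limit. It must start by 40 − 9 = hour 31.
Job 4 must finish before job 5 (must start by hour 31, minus 1-hour gap → hour 30). With a 2-hour duration, job 4 must start by 30 − 2 = hour 28.
Job 3 has several dependents: job 4 (must start by hour 28, minus 1-hour gap → hour 27); job 5 (must start by hour 31). The earliest of those limits is hour 27, so job 3 must start by 27 − 5 = hour 22.
Job 2 feeds into job 3 (must start by hour 22, minus 2-hour gap → hour 20); so job 2 must finish by hour 20 and therefore start by hour 15.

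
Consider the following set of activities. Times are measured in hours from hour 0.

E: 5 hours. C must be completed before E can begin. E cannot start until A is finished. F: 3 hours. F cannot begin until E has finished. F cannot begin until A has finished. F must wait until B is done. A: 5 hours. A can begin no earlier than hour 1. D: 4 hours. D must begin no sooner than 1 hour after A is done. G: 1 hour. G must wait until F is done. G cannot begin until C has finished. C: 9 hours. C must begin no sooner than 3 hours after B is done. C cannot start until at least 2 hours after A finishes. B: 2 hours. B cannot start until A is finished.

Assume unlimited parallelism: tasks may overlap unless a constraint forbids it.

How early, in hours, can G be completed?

29

After its own release at hour 1, A can start at hour 1 and finishes at hour 6.
B waits on A (finishes hour 6), so it starts at hour 6 and finishes at 6 + 2 = hour 8.
C cannot start until B (finishes hour 8, plus 3-hour gap → hour 11); A (finishes hour 6, plus 2-hour gap → hour 8). The controlling bound is hour 11, so C finishes at 11 + 9 = hour 20.
E cannot start until C (finishes hour 20); A (finishes hour 6). The controlling bound is hour 20, so E finishes at 20 + 5 = hour 25.
F needs all of E (finishes hour 25); A (finishes hour 6); B (finishes hour 8). That puts its earliest start at hour 25; it finishes at 25 + 3 = hour 28.
G needs all of F (finishes hour 28); C (finishes hour 20). That puts its earliest start at hour 28; it finishes at 28 + 1 = hour 29.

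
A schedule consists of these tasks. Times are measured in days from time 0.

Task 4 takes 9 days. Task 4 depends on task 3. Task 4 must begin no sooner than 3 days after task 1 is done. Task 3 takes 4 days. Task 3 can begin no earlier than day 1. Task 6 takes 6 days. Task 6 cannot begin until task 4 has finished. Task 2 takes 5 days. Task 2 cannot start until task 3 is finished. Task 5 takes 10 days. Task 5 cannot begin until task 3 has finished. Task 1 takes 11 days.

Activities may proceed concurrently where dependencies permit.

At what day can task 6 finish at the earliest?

29

After its own release at day 1, task 3 can start at day 1 and finishes at day 5.
Task 1 can start immediately at day 0; it finishes at day 11.
Task 4 cannot start until task 3 (finishes day 5); task 1 (finishes day 11, plus 3-day gap → day 14). The controlling bound is day 14, so task 4 finishes at 14 + 9 = day 23.
After task 4 (finishes day 23), task 6 can start at day 23 and finishes at day 29.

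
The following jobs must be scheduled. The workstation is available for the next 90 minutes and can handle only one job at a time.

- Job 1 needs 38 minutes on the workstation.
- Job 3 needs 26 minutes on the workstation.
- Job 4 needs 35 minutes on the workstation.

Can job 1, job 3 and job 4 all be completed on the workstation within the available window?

No

Running back to back, the jobs need 38 + 26 + 35 = 99 minutes on the workstation.
Since 99 > 90, they cannot all fit.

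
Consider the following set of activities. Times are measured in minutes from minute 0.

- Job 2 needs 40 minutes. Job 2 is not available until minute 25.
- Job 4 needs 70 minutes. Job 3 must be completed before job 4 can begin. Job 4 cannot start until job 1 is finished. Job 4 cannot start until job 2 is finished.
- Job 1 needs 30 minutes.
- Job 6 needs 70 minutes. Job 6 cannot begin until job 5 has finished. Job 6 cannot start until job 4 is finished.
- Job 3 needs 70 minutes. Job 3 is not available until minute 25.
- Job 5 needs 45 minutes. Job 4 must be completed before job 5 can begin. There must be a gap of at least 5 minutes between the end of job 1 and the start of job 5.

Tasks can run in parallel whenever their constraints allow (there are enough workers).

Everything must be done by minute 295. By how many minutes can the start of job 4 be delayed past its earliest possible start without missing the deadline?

15

After its own release at minute 25, job 3 can start at minute 25 and finishes at minute 95.
Job 2 cannot begin until its own release at minute 25. It runs from minute 25 to 25 + 40 = minute 65.
Job 1 can start immediately at minute 0; it finishes at minute 30.
Job 4 needs all of job 3 (finishes minute 95); job 1 (finishes minute 30); job 2 (finishes minute 65). That puts its earliest start at minute 95; it finishes at 95 + 70 = minute 165.

Working backward from the deadline:
To finish by minute 295, job 6 (duration 70) must start no later than minute 225.
Job 5 feeds into job 6 (must start by minute 225); so job 5 must finish by minute 225 and therefore start by minute 180.
For job 4: job 5 (must start by minute 180); job 6 (must start by minute 225). The most restrictive is minute 180; with a 70-minute duration, job 4 must start by minute 110.
So job 4 can start as early as minute 95 and as late as minute 110, giving 110 − 95 = 15 minutes of slack.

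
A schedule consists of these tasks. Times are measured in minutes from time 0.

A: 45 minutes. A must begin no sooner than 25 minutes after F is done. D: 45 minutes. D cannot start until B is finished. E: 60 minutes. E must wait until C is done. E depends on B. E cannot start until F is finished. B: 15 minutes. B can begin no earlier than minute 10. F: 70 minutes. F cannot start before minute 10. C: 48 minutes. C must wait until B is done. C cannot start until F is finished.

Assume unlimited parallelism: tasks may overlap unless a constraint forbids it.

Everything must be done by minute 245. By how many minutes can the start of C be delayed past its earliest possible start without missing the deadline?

57

F waits on its own release at minute 10, so it starts at minute 10 and finishes at 10 + 70 = minute 80.
B cannot begin until its own release at minute 10. It runs from minute 10 to 10 + 15 = minute 25.
C needs all of B (finishes minute 25); F (finishes minute 80). That puts its earliest start at minute 80; it finishes at 80 + 48 = minute 128.

Working backward from the deadline:
E must finish by minute 245; it takes 60 minutes, so it must start by 245 − 60 = minute 185.
Since E (must start by minute 185) depends on it, C must finish by minute 185. Backing off its 48-minute duration gives a latest start of minute 137.
So C can start as early as minute 80 and as late as minute 137, giving 137 − 80 = 57 minutes of slack.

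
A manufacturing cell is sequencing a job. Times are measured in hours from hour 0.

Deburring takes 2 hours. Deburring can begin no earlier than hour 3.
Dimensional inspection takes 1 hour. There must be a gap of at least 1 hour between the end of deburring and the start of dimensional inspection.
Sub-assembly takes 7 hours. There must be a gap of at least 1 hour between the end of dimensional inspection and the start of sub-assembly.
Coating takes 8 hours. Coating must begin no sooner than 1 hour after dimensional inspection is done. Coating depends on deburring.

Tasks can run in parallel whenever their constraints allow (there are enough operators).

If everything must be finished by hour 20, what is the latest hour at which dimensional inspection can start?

To finish by hour 20, coating (duration 8) must start no later than hour 12.
To finish by hour 20, sub-assembly (duration 7) must start no later than hour 13.
Dimensional inspection feeds coating (must start by hour 12, minus 1-hour gap → hour 11); sub-assembly (must start by hour 13, minus 1-hour gap → hour 12). Taking the minimum, dimensional inspection must finish by hour 11 and start by 11 − 1 = hour 10.

10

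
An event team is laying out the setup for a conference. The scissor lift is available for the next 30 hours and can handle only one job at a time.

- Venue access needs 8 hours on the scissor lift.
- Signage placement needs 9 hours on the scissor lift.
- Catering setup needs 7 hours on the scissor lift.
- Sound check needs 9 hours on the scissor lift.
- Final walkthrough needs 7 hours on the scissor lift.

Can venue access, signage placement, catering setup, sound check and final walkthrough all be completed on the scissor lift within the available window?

Running back to back, the jobs need 8 + 9 + 7 + 9 + 7 = 40 hours on the scissor lift.
Since 40 > 30, they cannot all fit.

No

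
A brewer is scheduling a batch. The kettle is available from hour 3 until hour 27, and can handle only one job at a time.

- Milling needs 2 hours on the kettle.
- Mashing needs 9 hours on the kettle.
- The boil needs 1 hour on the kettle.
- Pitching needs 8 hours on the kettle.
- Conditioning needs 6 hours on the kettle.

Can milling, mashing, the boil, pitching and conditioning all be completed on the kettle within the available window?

The kettle window is 27 − 3 = 24 hours.
Running back to back, the jobs need 2 + 9 + 1 + 8 + 6 = 26 hours on the kettle.
Since 26 > 24, they cannot all fit.

No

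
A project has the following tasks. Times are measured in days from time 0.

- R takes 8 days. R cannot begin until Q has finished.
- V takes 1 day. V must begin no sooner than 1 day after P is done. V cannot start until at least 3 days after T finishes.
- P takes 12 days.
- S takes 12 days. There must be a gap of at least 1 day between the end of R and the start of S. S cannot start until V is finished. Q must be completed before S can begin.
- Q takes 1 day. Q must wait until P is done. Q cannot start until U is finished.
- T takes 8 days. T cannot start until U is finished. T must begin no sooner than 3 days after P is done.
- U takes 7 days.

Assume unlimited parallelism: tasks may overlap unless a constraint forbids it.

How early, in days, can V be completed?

U has no prerequisites, so it starts at day 0 and finishes at day 7.
Nothing blocks P, so it runs from day 0 to day 12.
T has to wait for U (finishes day 7); P (finishes day 12, plus 3-day gap → day 15). The latest of these is day 15, so T runs day 15 to 15 + 8 = day 23.
V needs all of P (finishes day 12, plus 1-day gap → day 13); T (finishes day 23, plus 3-day gap → day 26). That puts its earliest start at day 26; it finishes at 26 + 1 = day 27.

27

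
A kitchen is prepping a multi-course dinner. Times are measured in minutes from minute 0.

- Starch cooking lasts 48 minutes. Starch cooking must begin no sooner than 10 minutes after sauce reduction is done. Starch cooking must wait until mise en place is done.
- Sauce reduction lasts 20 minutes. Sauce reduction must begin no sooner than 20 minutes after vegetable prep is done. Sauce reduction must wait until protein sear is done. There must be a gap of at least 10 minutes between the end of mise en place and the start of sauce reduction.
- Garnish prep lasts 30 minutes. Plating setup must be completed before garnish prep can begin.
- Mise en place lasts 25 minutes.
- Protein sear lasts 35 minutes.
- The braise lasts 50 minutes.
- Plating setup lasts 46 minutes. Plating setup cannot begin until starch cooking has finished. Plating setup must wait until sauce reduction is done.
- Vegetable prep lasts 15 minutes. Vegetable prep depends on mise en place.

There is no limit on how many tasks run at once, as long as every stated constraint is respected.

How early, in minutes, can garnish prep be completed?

Nothing blocks protein sear, so it runs from minute 0 to minute 35.
Mise en place has no prerequisites, so it starts at minute 0 and finishes at minute 25.
Vegetable prep cannot begin until mise en place (finishes minute 25). It runs from minute 25 to 25 + 15 = minute 40.
Sauce reduction needs all of vegetable prep (finishes minute 40, plus 20-minute gap → minute 60); protein sear (finishes minute 35); mise en place (finishes minute 25, plus 10-minute gap → minute 35). That puts its earliest start at minute 60; it finishes at 60 + 20 = minute 80.
For starch cooking: sauce reduction (finishes minute 80, plus 10-minute gap → minute 90); mise en place (finishes minute 25). Taking the maximum gives a start of minute 90, and it finishes at 90 + 48 = minute 138.
Plating setup needs all of starch cooking (finishes minute 138); sauce reduction (finishes minute 80). That puts its earliest start at minute 138; it finishes at 138 + 46 = minute 184.
After plating setup (finishes minute 184), garnish prep can start at minute 184 and finishes at minute 214.

214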